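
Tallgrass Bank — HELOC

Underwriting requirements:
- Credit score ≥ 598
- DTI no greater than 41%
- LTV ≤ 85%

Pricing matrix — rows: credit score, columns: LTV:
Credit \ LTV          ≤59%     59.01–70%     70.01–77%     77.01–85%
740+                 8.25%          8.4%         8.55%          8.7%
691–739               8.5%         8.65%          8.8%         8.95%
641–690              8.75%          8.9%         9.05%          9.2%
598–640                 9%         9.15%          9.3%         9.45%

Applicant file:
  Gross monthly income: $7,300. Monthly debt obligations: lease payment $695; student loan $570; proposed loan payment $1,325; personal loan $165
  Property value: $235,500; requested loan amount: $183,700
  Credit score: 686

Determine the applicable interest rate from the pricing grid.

9.2%

Credit score 686 ≥ 598; Total monthly debts = (695 + 570 + 1,325 + 165) = 2,755. DTI = 2,755/7,300 = 37.7% ≤ 41%
LTV: 183,700 ÷ 235,500 = 78%, within 85% cap
Credit 686 → row 641–690; LTV 78% → column 77.01–85%. Grid cell → 9.2%.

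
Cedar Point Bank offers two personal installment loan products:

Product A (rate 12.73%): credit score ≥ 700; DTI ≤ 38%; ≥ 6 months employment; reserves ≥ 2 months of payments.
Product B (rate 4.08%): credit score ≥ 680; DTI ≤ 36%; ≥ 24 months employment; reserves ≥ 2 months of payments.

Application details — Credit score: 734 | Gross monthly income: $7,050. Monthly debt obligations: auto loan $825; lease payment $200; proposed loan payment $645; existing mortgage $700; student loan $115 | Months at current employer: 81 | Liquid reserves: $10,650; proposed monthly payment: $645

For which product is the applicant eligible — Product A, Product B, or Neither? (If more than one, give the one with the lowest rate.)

Product B

Total debts = (825 + 200 + 645 + 700 + 115) = 2,485; DTI = 2,485/7,050 = 35.2%.
Reserves = 10,650/645 = 16.5 months.
Product A: score 734 ≥ 700; DTI 35.2% ≤ 38%; employment 81 ≥ 6 mo; reserves 16.5 ≥ 2 mo → qualifies.
Product B: score 734 ≥ 680; DTI 35.2% ≤ 36%; employment 81 ≥ 24 mo; reserves 16.5 ≥ 2 mo → qualifies.
Qualifying: Product A, Product B. Lowest rate is 4.08% → Product B.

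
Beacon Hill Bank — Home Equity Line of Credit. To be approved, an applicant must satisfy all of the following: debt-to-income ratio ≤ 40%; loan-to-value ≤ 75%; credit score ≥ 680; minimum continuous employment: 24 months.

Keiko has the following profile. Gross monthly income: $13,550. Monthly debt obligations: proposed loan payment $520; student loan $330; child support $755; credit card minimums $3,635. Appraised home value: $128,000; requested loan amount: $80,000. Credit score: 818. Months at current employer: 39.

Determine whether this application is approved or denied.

Total monthly debts = (520 + 330 + 755 + 3,635) = 5,240. Debt-to-income = 5,240/13,550 = 38.7% — meets 40% limit
Loan-to-value = 80,000/128,000 = 62.5% — pass (75% max)
Credit score 818 ≥ 680 (meets)
Employment 39 ≥ 24 months
All criteria satisfied.

Approved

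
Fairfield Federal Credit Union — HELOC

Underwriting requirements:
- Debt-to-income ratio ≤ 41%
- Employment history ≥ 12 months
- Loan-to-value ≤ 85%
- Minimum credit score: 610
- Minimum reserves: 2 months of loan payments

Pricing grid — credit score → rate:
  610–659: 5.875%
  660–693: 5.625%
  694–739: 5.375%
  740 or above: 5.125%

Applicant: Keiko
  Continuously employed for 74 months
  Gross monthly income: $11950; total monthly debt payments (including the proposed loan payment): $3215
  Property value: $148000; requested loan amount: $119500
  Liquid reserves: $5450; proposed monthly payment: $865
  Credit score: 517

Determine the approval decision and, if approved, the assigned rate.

Credit score 517 < 610 (below minimum)
Liquid reserves cover 5,450/865 = 6.3 months — ≥ 2 required
LTV: 119,500 ÷ 148,000 = 80.7%, within 85% cap
Employment 74 ≥ 12 months
DTI: 3,215 ÷ 11,950 = 26.9%, within the 41% cap
Not all requirements met → denied.

Denied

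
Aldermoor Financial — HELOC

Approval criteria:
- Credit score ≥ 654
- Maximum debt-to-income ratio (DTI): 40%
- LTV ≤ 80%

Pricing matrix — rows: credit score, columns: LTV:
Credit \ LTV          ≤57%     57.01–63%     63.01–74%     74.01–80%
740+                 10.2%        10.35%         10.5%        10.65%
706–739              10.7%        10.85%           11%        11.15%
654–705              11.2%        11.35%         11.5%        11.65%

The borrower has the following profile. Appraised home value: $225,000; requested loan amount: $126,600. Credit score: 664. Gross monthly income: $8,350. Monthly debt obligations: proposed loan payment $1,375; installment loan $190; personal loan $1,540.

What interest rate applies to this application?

11.2%

Credit score 664 ≥ 654; Total monthly debts = (1,375 + 190 + 1,540) = 3,105. DTI = 3,105/8,350 = 37.2% ≤ 40%
Loan-to-value = 126,600/225,000 = 56.3% — pass (80% max)
Credit 664 → row 654–705; LTV 56.3% → column ≤57%. Grid cell → 11.2%.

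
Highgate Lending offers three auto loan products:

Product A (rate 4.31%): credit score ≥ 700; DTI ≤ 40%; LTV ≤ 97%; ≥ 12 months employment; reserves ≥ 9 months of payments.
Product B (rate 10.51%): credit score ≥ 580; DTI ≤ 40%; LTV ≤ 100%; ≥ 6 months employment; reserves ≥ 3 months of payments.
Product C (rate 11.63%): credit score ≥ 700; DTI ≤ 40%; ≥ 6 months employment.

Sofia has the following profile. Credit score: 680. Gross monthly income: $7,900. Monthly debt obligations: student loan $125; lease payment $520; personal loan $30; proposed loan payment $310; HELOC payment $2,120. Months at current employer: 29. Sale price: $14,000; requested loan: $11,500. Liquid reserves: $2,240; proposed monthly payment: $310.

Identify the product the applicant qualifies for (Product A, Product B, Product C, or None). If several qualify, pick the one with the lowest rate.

Product B

Total debts = (125 + 520 + 30 + 310 + 2,120) = 3,105; DTI = 3,105/7,900 = 39.3%.
LTV = 11,500/14,000 = 82.1%.
Reserves = 2,240/310 = 7.2 months.
Product A: score 680 < 700; DTI 39.3% ≤ 40%; LTV 82.1% ≤ 97%; employment 29 ≥ 12 mo; reserves 7.2 < 9 mo → does not qualify.
Product B: score 680 ≥ 580; DTI 39.3% ≤ 40%; LTV 82.1% ≤ 100%; employment 29 ≥ 6 mo; reserves 7.2 ≥ 3 mo → qualifies.
Product C: score 680 < 700; DTI 39.3% ≤ 40%; employment 29 ≥ 6 mo → does not qualify.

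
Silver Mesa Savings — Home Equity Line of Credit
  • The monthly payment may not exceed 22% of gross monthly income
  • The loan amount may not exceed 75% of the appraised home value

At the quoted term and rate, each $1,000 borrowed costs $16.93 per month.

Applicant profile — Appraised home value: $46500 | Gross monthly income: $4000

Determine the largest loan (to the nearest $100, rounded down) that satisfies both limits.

Payment cap: 22% × $4,000 = $880/month.
At $16.93 per $1,000, that supports 880/16.93 × 1,000 ≈ $51,978 → $51,900.
LTV cap: 75% × $46,500 = $34,875 → $34,800.
Binding constraint: loan-to-value.

$34,800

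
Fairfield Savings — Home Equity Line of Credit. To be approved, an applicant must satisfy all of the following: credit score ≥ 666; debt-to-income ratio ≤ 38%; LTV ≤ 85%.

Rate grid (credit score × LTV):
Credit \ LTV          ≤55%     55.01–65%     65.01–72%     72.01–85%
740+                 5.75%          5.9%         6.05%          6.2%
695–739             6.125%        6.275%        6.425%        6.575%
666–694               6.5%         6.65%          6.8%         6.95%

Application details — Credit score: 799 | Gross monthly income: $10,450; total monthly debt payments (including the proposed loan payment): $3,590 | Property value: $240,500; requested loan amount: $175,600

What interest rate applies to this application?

6.2%

Credit score 799 ≥ 666; DTI: 3,590 ÷ 10,450 = 34.4%, within the 38% cap
LTV = 175,600/240,500 = 73% ≤ 85%
Credit 799 → row 740+; LTV 73% → column 72.01–85%. Grid cell → 6.2%.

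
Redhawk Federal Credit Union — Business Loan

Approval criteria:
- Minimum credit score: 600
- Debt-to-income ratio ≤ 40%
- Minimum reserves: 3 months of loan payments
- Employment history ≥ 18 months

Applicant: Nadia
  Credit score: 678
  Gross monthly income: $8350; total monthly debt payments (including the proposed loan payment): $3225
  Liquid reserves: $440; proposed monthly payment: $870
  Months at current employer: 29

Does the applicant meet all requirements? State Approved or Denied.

Credit score 678 ≥ 600 (meets)
DTI = 3,225/8,350 = 38.6% ≤ 40%
Reserves = 440/870 = 0.5 months < 3
Employment 29 ≥ 18 months
Fails on reserves.

Denied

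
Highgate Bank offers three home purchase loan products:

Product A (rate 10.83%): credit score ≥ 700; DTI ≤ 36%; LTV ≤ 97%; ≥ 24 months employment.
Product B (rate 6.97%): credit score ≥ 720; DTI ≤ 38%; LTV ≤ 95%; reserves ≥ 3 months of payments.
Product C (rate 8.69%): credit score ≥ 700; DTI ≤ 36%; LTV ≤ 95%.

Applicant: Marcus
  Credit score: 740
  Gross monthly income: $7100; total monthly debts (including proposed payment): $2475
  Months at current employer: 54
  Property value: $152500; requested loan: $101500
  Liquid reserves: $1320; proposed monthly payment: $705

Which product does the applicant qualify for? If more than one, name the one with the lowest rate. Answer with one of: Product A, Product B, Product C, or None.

DTI = 2,475/7,100 = 34.9%.
LTV = 101,500/152,500 = 66.6%.
Reserves = 1,320/705 = 1.9 months.
Product A: score 740 ≥ 700; DTI 34.9% ≤ 36%; LTV 66.6% ≤ 97%; employment 54 ≥ 24 mo → qualifies.
Product B: score 740 ≥ 720; DTI 34.9% ≤ 38%; LTV 66.6% ≤ 95%; reserves 1.9 < 3 mo → does not qualify.
Product C: score 740 ≥ 700; DTI 34.9% ≤ 36%; LTV 66.6% ≤ 95% → qualifies.
Qualifying: Product A, Product C. Lowest rate is 8.69% → Product C.

Product C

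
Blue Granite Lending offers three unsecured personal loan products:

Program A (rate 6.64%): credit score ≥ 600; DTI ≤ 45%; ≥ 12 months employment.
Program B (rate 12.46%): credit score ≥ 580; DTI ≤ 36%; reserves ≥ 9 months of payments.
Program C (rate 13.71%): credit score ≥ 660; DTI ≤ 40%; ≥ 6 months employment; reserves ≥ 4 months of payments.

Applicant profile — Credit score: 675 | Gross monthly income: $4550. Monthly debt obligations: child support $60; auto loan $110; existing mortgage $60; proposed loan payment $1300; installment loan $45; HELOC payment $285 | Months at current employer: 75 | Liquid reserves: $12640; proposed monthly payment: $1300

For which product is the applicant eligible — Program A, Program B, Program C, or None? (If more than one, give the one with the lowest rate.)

Total debts = (60 + 110 + 60 + 1,300 + 45 + 285) = 1,860; DTI = 1,860/4,550 = 40.9%.
Reserves = 12,640/1,300 = 9.7 months.
Program A: score 675 ≥ 600; DTI 40.9% ≤ 45%; employment 75 ≥ 12 mo → qualifies.
Program B: score 675 ≥ 580; DTI 40.9% > 36%; reserves 9.7 ≥ 9 mo → does not qualify.
Program C: score 675 ≥ 660; DTI 40.9% > 40%; employment 75 ≥ 6 mo; reserves 9.7 ≥ 4 mo → does not qualify.

Program A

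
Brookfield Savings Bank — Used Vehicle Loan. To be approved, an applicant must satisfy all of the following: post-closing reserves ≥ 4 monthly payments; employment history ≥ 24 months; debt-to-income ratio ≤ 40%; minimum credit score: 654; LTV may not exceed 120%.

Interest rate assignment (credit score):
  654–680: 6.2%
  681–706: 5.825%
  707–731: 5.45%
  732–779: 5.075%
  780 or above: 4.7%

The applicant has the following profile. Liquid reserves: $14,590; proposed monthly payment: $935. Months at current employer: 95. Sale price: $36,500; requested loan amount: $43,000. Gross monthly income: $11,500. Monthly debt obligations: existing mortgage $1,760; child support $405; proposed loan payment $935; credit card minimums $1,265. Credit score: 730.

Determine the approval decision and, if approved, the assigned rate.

Approved at 5.45%

Credit score 730 ≥ 654 (meets minimum)
Liquid reserves cover 14,590/935 = 15.6 months — ≥ 4 required
Loan-to-value = 43,000/36,500 = 117.8% — pass (120% max)
Employment 95 ≥ 24 months
Total monthly debts = (1,760 + 405 + 935 + 1,265) = 4,365. DTI = 4,365/11,500 = 38% ≤ 40%
All requirements met. Score 730 falls in the 707–731 tier → 5.45%.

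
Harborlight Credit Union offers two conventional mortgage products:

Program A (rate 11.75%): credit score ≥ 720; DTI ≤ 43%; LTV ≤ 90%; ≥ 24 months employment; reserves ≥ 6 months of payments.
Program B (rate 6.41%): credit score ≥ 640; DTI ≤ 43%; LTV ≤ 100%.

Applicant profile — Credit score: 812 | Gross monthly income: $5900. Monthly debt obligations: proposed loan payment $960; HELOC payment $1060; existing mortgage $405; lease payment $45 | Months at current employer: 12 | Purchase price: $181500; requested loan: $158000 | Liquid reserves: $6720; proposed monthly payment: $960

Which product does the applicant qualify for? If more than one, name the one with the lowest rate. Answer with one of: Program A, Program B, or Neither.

Total debts = (960 + 1,060 + 405 + 45) = 2,470; DTI = 2,470/5,900 = 41.9%.
LTV = 158,000/181,500 = 87.1%.
Reserves = 6,720/960 = 7.0 months.
Program A: score 812 ≥ 720; DTI 41.9% ≤ 43%; LTV 87.1% ≤ 90%; employment 12 < 24 mo; reserves 7.0 ≥ 6 mo → does not qualify.
Program B: score 812 ≥ 640; DTI 41.9% ≤ 43%; LTV 87.1% ≤ 100% → qualifies.

Program B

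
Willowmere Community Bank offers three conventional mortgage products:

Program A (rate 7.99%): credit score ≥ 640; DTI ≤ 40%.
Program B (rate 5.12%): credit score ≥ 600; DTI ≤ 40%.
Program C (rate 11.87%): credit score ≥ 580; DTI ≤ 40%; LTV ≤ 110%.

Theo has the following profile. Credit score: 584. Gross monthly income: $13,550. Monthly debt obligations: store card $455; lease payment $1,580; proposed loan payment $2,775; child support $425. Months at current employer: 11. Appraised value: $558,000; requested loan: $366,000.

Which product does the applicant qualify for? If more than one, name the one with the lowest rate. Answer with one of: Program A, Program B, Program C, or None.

Program C

Total debts = (455 + 1,580 + 2,775 + 425) = 5,235; DTI = 5,235/13,550 = 38.6%.
LTV = 366,000/558,000 = 65.6%.
Program A: score 584 < 640; DTI 38.6% ≤ 40% → does not qualify.
Program B: score 584 < 600; DTI 38.6% ≤ 40% → does not qualify.
Program C: score 584 ≥ 580; DTI 38.6% ≤ 40%; LTV 65.6% ≤ 110% → qualifies.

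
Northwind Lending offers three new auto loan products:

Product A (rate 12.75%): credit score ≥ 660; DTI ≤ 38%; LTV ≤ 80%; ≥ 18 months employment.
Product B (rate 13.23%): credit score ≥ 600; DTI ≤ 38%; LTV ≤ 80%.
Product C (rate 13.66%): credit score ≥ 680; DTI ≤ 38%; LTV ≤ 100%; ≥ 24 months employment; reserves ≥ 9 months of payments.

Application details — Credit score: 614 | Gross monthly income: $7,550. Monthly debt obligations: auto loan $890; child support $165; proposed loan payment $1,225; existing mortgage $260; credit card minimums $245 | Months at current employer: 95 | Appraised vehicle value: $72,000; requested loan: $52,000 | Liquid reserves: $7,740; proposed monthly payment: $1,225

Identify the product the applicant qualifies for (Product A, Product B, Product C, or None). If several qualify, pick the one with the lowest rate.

Product B

Total debts = (890 + 165 + 1,225 + 260 + 245) = 2,785; DTI = 2,785/7,550 = 36.9%.
LTV = 52,000/72,000 = 72.2%.
Reserves = 7,740/1,225 = 6.3 months.
Product A: score 614 < 660; DTI 36.9% ≤ 38%; LTV 72.2% ≤ 80%; employment 95 ≥ 18 mo → does not qualify.
Product B: score 614 ≥ 600; DTI 36.9% ≤ 38%; LTV 72.2% ≤ 80% → qualifies.
Product C: score 614 < 680; DTI 36.9% ≤ 38%; LTV 72.2% ≤ 100%; employment 95 ≥ 24 mo; reserves 6.3 < 9 mo → does not qualify.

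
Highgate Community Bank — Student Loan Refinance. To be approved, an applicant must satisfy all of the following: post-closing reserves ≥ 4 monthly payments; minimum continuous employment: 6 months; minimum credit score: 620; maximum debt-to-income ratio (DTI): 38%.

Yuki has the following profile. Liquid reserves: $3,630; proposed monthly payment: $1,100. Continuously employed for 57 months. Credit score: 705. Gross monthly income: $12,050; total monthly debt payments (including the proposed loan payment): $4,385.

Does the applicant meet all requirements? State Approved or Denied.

Liquid reserves cover 3,630/1,100 = 3.3 months — < 4 required
Employment 57 ≥ 6 months
Credit score 705 ≥ 620 (meets)
DTI = 4,385/12,050 = 36.4% ≤ 38%
Fails on reserves.

Denied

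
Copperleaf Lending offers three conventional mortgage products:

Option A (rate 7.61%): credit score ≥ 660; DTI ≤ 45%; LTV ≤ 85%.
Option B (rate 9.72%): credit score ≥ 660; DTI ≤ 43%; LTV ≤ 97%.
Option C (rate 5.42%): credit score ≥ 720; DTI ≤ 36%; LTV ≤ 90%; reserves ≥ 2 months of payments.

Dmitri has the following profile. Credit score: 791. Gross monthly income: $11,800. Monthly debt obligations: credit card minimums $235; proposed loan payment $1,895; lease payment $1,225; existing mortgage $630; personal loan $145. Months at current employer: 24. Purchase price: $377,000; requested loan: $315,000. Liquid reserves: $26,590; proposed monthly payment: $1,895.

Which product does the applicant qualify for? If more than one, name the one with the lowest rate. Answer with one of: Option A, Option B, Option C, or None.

Option C

Total debts = (235 + 1,895 + 1,225 + 630 + 145) = 4,130; DTI = 4,130/11,800 = 35%.
LTV = 315,000/377,000 = 83.6%.
Reserves = 26,590/1,895 = 14.0 months.
Option A: score 791 ≥ 660; DTI 35% ≤ 45%; LTV 83.6% ≤ 85% → qualifies.
Option B: score 791 ≥ 660; DTI 35% ≤ 43%; LTV 83.6% ≤ 97% → qualifies.
Option C: score 791 ≥ 720; DTI 35% ≤ 36%; LTV 83.6% ≤ 90%; reserves 14.0 ≥ 2 mo → qualifies.
Qualifying: Option A, Option B, Option C. Lowest rate is 5.42% → Option C.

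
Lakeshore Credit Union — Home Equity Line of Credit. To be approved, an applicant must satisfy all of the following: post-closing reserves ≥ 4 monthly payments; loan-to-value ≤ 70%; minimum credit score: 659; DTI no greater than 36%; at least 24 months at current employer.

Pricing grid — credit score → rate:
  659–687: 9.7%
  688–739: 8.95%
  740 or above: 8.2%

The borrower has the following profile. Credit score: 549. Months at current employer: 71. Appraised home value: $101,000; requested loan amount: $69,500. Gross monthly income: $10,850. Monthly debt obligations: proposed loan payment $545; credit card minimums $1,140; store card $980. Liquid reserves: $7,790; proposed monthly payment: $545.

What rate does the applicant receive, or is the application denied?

Denied

Credit score 549 < 659 (below minimum)
Reserves: 7,790 ÷ 545 = 14.3 months (meets 4-month minimum)
Employment 71 ≥ 24 months
Loan-to-value = 69,500/101,000 = 68.8% — pass (70% max)
Total monthly debts = (545 + 1,140 + 980) = 2,665. DTI = 2,665/10,850 = 24.6% ≤ 36%
Not all requirements met → denied.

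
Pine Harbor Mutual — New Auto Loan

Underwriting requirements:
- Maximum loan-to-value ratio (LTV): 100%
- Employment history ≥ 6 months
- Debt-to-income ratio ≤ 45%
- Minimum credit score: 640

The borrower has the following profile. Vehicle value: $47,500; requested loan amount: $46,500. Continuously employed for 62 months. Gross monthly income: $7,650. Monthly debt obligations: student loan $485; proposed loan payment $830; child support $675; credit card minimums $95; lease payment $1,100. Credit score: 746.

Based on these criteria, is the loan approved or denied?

LTV: 46,500 ÷ 47,500 = 97.9%, within 100% cap
Employment 62 ≥ 6 months
Total monthly debts = (485 + 830 + 675 + 95 + 1,100) = 3,185. DTI = 3,185/7,650 = 41.6% ≤ 45%
Credit score 746 ≥ 640 (meets)
All criteria satisfied.

Approved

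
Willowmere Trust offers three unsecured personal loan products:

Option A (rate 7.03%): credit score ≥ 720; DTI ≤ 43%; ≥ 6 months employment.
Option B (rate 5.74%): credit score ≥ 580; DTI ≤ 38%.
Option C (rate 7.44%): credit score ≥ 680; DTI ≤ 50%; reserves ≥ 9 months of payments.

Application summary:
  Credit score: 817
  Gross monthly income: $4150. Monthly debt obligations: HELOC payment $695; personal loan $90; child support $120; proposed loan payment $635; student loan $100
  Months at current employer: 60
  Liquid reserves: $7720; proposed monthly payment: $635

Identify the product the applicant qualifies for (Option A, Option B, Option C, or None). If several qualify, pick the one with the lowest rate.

Total debts = (695 + 90 + 120 + 635 + 100) = 1,640; DTI = 1,640/4,150 = 39.5%.
Reserves = 7,720/635 = 12.2 months.
Option A: score 817 ≥ 720; DTI 39.5% ≤ 43%; employment 60 ≥ 6 mo → qualifies.
Option B: score 817 ≥ 580; DTI 39.5% > 38% → does not qualify.
Option C: score 817 ≥ 680; DTI 39.5% ≤ 50%; reserves 12.2 ≥ 9 mo → qualifies.
Qualifying: Option A, Option C. Lowest rate is 7.03% → Option A.

Option A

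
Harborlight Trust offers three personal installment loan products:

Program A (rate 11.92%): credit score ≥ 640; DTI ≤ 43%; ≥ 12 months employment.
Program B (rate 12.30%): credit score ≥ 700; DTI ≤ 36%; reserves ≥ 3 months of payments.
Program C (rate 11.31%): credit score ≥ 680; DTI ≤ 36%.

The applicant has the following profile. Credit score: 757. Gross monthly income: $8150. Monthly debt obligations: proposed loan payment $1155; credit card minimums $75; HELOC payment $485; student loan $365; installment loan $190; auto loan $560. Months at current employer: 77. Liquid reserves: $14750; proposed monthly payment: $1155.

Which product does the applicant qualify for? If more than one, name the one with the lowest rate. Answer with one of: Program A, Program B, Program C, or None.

Program C

Total debts = (1,155 + 75 + 485 + 365 + 190 + 560) = 2,830; DTI = 2,830/8,150 = 34.7%.
Reserves = 14,750/1,155 = 12.8 months.
Program A: score 757 ≥ 640; DTI 34.7% ≤ 43%; employment 77 ≥ 12 mo → qualifies.
Program B: score 757 ≥ 700; DTI 34.7% ≤ 36%; reserves 12.8 ≥ 3 mo → qualifies.
Program C: score 757 ≥ 680; DTI 34.7% ≤ 36% → qualifies.
Qualifying: Program A, Program B, Program C. Lowest rate is 11.31% → Program C.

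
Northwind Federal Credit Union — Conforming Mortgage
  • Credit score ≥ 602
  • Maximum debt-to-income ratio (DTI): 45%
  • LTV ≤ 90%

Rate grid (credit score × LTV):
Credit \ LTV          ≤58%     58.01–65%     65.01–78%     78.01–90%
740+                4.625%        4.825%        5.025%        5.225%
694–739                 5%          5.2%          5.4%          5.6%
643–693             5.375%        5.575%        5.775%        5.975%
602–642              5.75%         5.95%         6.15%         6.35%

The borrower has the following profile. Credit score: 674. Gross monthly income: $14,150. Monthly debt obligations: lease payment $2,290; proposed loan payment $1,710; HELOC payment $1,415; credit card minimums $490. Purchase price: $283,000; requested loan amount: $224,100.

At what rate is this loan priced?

Credit score 674 ≥ 602; Total monthly debts = (2,290 + 1,710 + 1,415 + 490) = 5,905. Debt-to-income = 5,905/14,150 = 41.7% — meets 45% limit
LTV: 224,100 ÷ 283,000 = 79.2%, within 90% cap
Score 674 is in the 643–693 band; LTV 79.2% is in the 78.01–90% band → 5.975%.

5.975%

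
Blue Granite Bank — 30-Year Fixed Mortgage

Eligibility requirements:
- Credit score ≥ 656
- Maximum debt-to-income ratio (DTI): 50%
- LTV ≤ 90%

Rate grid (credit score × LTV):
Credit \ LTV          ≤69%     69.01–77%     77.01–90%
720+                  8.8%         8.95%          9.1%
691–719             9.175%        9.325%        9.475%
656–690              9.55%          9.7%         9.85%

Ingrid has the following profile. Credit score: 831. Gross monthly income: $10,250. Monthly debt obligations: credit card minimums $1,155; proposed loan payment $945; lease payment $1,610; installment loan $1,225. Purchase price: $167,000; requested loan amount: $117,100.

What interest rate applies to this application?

8.95%

Credit score 831 ≥ 656; Total monthly debts = (1,155 + 945 + 1,610 + 1,225) = 4,935. DTI = 4,935/10,250 = 48.1% ≤ 50%
LTV = 117,100/167,000 = 70.1% ≤ 90%
Row: 831 falls in 720+. Column: 70.1% falls in 69.01–77%. Rate = 8.95%.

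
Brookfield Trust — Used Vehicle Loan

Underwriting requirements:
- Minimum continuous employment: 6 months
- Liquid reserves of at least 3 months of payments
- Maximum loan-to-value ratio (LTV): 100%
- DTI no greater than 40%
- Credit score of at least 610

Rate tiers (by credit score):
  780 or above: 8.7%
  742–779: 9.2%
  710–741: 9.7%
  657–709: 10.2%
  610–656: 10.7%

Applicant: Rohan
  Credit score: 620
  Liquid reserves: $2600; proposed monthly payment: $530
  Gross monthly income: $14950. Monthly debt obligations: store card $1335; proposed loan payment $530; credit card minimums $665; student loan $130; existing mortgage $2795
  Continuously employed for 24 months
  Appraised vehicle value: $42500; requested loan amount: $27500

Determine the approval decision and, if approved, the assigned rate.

Approved at 10.7%

Credit score 620 ≥ 610 (meets minimum)
Reserves: 2,600 ÷ 530 = 4.9 months (meets 3-month minimum)
Employment 24 ≥ 6 months
Loan-to-value = 27,500/42,500 = 64.7% — pass (100% max)
Total monthly debts = (1,335 + 530 + 665 + 130 + 2,795) = 5,455. DTI = 5,455/14,950 = 36.5% ≤ 40%
All requirements met. Score 620 falls in the 610–656 tier → 10.7%.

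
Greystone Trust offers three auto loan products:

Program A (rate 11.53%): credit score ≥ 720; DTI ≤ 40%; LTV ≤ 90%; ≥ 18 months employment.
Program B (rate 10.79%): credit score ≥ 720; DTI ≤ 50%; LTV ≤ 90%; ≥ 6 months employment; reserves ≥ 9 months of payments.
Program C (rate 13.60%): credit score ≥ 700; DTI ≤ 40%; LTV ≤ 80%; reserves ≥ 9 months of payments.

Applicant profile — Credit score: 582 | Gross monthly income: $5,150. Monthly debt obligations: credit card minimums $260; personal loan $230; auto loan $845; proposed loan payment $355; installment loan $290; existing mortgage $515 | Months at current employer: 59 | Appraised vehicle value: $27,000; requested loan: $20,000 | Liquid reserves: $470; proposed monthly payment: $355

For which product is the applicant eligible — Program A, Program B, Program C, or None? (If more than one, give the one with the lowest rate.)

None

Total debts = (260 + 230 + 845 + 355 + 290 + 515) = 2,495; DTI = 2,495/5,150 = 48.4%.
LTV = 20,000/27,000 = 74.1%.
Reserves = 470/355 = 1.3 months.
Program A: score 582 < 720; DTI 48.4% > 40%; LTV 74.1% ≤ 90%; employment 59 ≥ 18 mo → does not qualify.
Program B: score 582 < 720; DTI 48.4% ≤ 50%; LTV 74.1% ≤ 90%; employment 59 ≥ 6 mo; reserves 1.3 < 9 mo → does not qualify.
Program C: score 582 < 700; DTI 48.4% > 40%; LTV 74.1% ≤ 80%; reserves 1.3 < 9 mo → does not qualify.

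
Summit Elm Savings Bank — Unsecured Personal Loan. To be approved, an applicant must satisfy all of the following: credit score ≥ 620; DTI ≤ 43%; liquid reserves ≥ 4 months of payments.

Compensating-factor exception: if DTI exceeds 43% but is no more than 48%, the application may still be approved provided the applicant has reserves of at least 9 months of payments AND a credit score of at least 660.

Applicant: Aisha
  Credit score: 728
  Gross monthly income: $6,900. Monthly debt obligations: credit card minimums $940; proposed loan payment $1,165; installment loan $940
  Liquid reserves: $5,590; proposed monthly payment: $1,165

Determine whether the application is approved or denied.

Credit score 728 ≥ 620 (meets base)
Total debts = (940 + 1,165 + 940) = 3,045. DTI = 3,045/6,900 = 44.1% > 43% — standard DTI limit exceeded.
Reserves = 5,590/1,165 = 4.8 months ≥ 4
44.1% falls in the override range (43%–48%), so the compensating-factor test applies.
Override check — reserves: 4.8 mo (short of 9); score: 728 (ok).
Compensating-factor requirement not fully met.

Denied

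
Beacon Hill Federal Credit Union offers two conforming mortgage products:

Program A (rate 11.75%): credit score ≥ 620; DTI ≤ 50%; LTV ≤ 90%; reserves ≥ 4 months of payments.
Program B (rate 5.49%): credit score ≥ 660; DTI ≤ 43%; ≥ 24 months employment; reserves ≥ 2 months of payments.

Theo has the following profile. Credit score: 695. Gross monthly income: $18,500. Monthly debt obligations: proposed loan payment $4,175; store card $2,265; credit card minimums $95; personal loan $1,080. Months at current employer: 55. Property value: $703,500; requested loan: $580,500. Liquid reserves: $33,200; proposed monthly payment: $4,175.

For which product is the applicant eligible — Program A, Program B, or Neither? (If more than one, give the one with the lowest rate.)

Program B

Total debts = (4,175 + 2,265 + 95 + 1,080) = 7,615; DTI = 7,615/18,500 = 41.2%.
LTV = 580,500/703,500 = 82.5%.
Reserves = 33,200/4,175 = 8.0 months.
Program A: score 695 ≥ 620; DTI 41.2% ≤ 50%; LTV 82.5% ≤ 90%; reserves 8.0 ≥ 4 mo → qualifies.
Program B: score 695 ≥ 660; DTI 41.2% ≤ 43%; employment 55 ≥ 24 mo; reserves 8.0 ≥ 2 mo → qualifies.
Qualifying: Program A, Program B. Lowest rate is 5.49% → Program B.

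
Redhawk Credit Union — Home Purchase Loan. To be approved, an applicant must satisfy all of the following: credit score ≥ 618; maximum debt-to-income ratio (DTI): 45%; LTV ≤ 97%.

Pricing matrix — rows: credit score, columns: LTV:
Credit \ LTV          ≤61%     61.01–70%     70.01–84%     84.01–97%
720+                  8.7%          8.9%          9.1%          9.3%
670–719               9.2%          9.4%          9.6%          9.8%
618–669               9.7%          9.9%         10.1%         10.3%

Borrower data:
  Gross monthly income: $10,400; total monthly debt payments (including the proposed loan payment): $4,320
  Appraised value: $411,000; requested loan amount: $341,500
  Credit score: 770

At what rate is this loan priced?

Credit score 770 ≥ 618; DTI = 4,320/10,400 = 41.5% ≤ 45%
LTV = 341,500/411,000 = 83.1% ≤ 97%
Row: 770 falls in 720+. Column: 83.1% falls in 70.01–84%. Rate = 9.1%.

9.1%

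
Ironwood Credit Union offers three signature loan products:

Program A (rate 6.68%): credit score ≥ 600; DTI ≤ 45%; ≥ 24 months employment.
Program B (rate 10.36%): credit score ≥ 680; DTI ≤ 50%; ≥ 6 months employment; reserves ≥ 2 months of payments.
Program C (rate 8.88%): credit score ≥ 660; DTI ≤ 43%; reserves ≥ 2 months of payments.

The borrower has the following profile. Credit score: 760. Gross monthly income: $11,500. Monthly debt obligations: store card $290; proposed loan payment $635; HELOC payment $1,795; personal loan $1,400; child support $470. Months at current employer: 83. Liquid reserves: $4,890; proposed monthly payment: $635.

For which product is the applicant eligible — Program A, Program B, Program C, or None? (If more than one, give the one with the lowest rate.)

Total debts = (290 + 635 + 1,795 + 1,400 + 470) = 4,590; DTI = 4,590/11,500 = 39.9%.
Reserves = 4,890/635 = 7.7 months.
Program A: score 760 ≥ 600; DTI 39.9% ≤ 45%; employment 83 ≥ 24 mo → qualifies.
Program B: score 760 ≥ 680; DTI 39.9% ≤ 50%; employment 83 ≥ 6 mo; reserves 7.7 ≥ 2 mo → qualifies.
Program C: score 760 ≥ 660; DTI 39.9% ≤ 43%; reserves 7.7 ≥ 2 mo → qualifies.
Qualifying: Program A, Program B, Program C. Lowest rate is 6.68% → Program A.

Program A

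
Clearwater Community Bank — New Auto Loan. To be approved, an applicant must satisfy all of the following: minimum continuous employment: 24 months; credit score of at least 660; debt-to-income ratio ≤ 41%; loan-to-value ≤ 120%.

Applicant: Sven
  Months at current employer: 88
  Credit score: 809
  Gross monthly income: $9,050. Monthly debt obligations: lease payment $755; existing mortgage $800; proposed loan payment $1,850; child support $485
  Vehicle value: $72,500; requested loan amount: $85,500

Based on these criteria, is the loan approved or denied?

Denied

Employment 88 ≥ 24 months
Credit score 809 ≥ 660 (meets)
Total monthly debts = (755 + 800 + 1,850 + 485) = 3,890. Debt-to-income = 3,890/9,050 = 43% — over 41% limit
Loan-to-value = 85,500/72,500 = 117.9% — pass (120% max)
Fails on DTI.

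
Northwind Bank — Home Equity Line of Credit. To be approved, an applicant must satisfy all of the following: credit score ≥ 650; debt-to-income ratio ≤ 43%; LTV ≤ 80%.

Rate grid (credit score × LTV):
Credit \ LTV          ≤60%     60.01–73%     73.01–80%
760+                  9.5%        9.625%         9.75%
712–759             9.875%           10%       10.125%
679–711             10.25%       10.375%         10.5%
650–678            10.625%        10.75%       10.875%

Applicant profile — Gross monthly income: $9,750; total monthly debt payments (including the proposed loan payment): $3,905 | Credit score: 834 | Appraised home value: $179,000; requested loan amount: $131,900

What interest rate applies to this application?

9.75%

Credit score 834 ≥ 650; Debt-to-income = 3,905/9,750 = 40.1% — meets 43% limit
LTV = 131,900/179,000 = 73.7% ≤ 80%
Credit 834 → row 760+; LTV 73.7% → column 73.01–80%. Grid cell → 9.75%.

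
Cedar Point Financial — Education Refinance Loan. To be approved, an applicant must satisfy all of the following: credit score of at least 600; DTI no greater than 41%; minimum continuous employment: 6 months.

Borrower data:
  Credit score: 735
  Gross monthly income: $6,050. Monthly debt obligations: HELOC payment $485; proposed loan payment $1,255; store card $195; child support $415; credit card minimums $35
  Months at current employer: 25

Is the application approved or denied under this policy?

Approved

Credit score 735 ≥ 600 (meets)
Total monthly debts = (485 + 1,255 + 195 + 415 + 35) = 2,385. DTI = 2,385/6,050 = 39.4% ≤ 41%
Employment 25 ≥ 6 months
All criteria satisfied.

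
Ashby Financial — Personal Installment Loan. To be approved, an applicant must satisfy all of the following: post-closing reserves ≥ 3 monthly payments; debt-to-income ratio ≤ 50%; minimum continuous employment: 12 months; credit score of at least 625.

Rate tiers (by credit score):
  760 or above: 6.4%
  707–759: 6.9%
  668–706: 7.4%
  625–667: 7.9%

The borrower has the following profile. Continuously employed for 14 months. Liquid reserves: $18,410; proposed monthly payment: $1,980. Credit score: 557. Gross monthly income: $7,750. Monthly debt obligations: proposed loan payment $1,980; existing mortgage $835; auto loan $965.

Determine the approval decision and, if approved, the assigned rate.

Credit score 557 < 625 (below minimum)
Liquid reserves cover 18,410/1,980 = 9.3 months — ≥ 3 required
Employment 14 ≥ 12 months
Total monthly debts = (1,980 + 835 + 965) = 3,780. Debt-to-income = 3,780/7,750 = 48.8% — meets 50% limit
Not all requirements met → denied.

Denied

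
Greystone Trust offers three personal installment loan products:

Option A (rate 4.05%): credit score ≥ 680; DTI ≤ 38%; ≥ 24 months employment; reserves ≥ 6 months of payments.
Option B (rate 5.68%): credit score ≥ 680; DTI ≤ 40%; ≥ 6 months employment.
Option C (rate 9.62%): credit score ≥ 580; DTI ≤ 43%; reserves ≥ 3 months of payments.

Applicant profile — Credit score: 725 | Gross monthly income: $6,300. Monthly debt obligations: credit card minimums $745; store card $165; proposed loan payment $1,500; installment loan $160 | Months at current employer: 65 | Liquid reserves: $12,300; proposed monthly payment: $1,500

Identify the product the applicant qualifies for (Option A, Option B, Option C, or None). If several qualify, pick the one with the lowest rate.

Total debts = (745 + 165 + 1,500 + 160) = 2,570; DTI = 2,570/6,300 = 40.8%.
Reserves = 12,300/1,500 = 8.2 months.
Option A: score 725 ≥ 680; DTI 40.8% > 38%; employment 65 ≥ 24 mo; reserves 8.2 ≥ 6 mo → does not qualify.
Option B: score 725 ≥ 680; DTI 40.8% > 40%; employment 65 ≥ 6 mo → does not qualify.
Option C: score 725 ≥ 580; DTI 40.8% ≤ 43%; reserves 8.2 ≥ 3 mo → qualifies.

Option C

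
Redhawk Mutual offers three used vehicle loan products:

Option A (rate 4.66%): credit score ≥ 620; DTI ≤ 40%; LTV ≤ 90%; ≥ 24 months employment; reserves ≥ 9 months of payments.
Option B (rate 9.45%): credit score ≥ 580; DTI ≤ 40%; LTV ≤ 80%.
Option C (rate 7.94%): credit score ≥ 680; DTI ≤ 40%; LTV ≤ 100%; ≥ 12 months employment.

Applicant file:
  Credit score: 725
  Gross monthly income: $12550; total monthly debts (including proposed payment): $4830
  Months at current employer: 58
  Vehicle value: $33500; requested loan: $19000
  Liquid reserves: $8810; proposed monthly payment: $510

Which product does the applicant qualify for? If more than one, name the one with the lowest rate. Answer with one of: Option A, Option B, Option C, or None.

DTI = 4,830/12,550 = 38.5%.
LTV = 19,000/33,500 = 56.7%.
Reserves = 8,810/510 = 17.3 months.
Option A: score 725 ≥ 620; DTI 38.5% ≤ 40%; LTV 56.7% ≤ 90%; employment 58 ≥ 24 mo; reserves 17.3 ≥ 9 mo → qualifies.
Option B: score 725 ≥ 580; DTI 38.5% ≤ 40%; LTV 56.7% ≤ 80% → qualifies.
Option C: score 725 ≥ 680; DTI 38.5% ≤ 40%; LTV 56.7% ≤ 100%; employment 58 ≥ 12 mo → qualifies.
Qualifying: Option A, Option B, Option C. Lowest rate is 4.66% → Option A.

Option A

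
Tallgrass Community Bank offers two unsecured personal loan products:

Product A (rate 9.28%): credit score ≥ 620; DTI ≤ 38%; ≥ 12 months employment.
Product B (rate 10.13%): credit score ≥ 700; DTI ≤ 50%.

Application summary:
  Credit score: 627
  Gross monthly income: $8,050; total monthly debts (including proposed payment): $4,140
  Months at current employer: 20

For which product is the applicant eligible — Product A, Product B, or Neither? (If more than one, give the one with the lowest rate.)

DTI = 4,140/8,050 = 51.4%.
Product A: score 627 ≥ 620; DTI 51.4% > 38%; employment 20 ≥ 12 mo → does not qualify.
Product B: score 627 < 700; DTI 51.4% > 50% → does not qualify.

Neither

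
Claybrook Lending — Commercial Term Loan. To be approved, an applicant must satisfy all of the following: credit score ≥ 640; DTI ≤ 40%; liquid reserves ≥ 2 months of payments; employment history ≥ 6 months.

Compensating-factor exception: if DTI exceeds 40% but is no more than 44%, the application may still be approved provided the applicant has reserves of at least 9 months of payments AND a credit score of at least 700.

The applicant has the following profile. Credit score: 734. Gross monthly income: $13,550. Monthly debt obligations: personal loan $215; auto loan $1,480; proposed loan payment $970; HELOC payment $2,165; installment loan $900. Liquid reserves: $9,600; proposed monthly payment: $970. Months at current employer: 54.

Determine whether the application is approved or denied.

Approved

Credit score 734 ≥ 640 (meets base)
Total debts = (215 + 1,480 + 970 + 2,165 + 900) = 5,730. DTI = 5,730/13,550 = 42.3% > 40% — standard DTI limit exceeded.
Liquid reserves cover 9,600/970 = 9.9 months — ≥ 2 required
Employment 54 ≥ 6 months
DTI 42.3% is within the 40%–44% exception band; checking compensating factors.
Override check — reserves: 9.9 mo (ok); score: 734 (ok).
Both override conditions satisfied; DTI exception granted.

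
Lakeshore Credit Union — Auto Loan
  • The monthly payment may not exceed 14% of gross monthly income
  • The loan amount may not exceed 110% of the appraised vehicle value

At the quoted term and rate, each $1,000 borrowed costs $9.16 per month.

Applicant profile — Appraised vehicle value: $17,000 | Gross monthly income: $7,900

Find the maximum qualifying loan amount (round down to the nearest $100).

$18,700

Payment cap: 14% × $7,900 = $1,106/month.
At $9.16 per $1,000, that supports 1,106/9.16 × 1,000 ≈ $120,742 → $120,700.
LTV cap: 110% × $17,000 = $18,700 → $18,700.
Binding constraint: loan-to-value.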